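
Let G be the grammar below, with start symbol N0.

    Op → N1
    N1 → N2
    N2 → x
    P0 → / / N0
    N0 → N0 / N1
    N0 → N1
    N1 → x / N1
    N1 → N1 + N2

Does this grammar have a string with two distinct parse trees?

Witness: x / x

Derivation 1: N0 ⇒ N0 / N1 ⇒ N1 / N1 ⇒ N2 / N1 ⇒ x / N1 ⇒ x / N2 ⇒ x / x
Derivation 2: N0 ⇒ N1 ⇒ x / N1 ⇒ x / N2 ⇒ x / x

Two distinct leftmost derivations for the same string.

Ambiguous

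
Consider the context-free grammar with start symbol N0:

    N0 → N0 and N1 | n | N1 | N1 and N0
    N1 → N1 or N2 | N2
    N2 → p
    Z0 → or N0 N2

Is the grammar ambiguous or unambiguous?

Witness: p and p

Derivation 1: N0 ⇒ N0 and N1 ⇒ N1 and N1 ⇒ N2 and N1 ⇒ p and N1 ⇒ p and N2 ⇒ p and p
Derivation 2: N0 ⇒ N1 and N0 ⇒ N2 and N0 ⇒ p and N0 ⇒ p and N1 ⇒ p and N2 ⇒ p and p

Two distinct leftmost derivations for the same string.

Ambiguous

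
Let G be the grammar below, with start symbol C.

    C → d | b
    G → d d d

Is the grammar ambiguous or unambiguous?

(G is unreachable from C, so its rules don't affect L(C).) The reachable rules are right-linear with at most one rule per (nonterminal, next-terminal) pair. Each input token forces the next rule, so parsing is deterministic.

Unambiguous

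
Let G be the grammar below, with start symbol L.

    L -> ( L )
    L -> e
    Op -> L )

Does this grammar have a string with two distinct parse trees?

Unambiguous

Only L is reachable from L; ignoring the rest: L(L) is { openⁿ atom closeⁿ : n ≥ 0 }. The bracket depth fixes n, and the derivation is forced at every step.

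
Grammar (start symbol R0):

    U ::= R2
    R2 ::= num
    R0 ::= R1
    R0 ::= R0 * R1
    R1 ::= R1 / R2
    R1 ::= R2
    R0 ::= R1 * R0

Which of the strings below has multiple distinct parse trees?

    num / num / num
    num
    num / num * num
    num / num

num / num * num

num / num / num: 1 tree
num: 1 tree
num / num * num: 2 trees
num / num: 1 tree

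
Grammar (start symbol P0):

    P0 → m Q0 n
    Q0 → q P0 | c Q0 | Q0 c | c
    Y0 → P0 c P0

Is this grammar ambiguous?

Ambiguous

Witness: m c c n

Derivation 1: P0 ⇒ m Q0 n ⇒ m c Q0 n ⇒ m c c n
Derivation 2: P0 ⇒ m Q0 n ⇒ m Q0 c n ⇒ m c c n

Two distinct leftmost derivations for the same string.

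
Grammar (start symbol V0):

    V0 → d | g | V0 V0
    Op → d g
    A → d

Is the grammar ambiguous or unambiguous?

Witness: d d d

Derivation 1: V0 ⇒ V0 V0 ⇒ d V0 ⇒ d V0 V0 ⇒ d d V0 ⇒ d d d
Derivation 2: V0 ⇒ V0 V0 ⇒ V0 V0 V0 ⇒ d V0 V0 ⇒ d d V0 ⇒ d d d

Two distinct leftmost derivations for the same string.

Ambiguous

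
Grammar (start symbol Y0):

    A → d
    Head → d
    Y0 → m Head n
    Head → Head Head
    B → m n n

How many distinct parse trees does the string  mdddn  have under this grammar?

2

Parse trees for mdddn:
  [Y0 m [Head [Head d] [Head [Head d] [Head d]]] n]
  [Y0 m [Head [Head [Head d] [Head d]] [Head d]] n]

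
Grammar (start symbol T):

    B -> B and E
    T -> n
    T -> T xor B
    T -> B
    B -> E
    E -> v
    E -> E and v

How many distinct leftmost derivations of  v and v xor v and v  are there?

4

Parse trees for v and v xor v and v:
  [T [T [B [B [E v]] and [E v]]] xor [B [B [E v]] and [E v]]]
  [T [T [B [B [E v]] and [E v]]] xor [B [E [E v] and v]]]
  [T [T [B [E [E v] and v]]] xor [B [B [E v]] and [E v]]]
  [T [T [B [E [E v] and v]]] xor [B [E [E v] and v]]]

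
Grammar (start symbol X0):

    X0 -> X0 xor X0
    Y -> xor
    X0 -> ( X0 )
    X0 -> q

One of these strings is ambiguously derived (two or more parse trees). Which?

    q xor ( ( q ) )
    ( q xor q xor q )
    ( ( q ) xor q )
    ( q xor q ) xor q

( q xor q xor q )

q xor ( ( q ) ): 1 tree
( q xor q xor q ): 2 trees
( ( q ) xor q ): 1 tree
( q xor q ) xor q: 1 tree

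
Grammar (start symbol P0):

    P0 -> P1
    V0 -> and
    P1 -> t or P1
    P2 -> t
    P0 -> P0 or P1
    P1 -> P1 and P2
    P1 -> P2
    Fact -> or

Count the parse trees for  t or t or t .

4

Parse trees for t or t or t:
  [P0 [P1 t or [P1 t or [P1 [P2 t]]]]]
  [P0 [P0 [P1 [P2 t]]] or [P1 t or [P1 [P2 t]]]]
  [P0 [P0 [P1 t or [P1 [P2 t]]]] or [P1 [P2 t]]]
  [P0 [P0 [P0 [P1 [P2 t]]] or [P1 [P2 t]]] or [P1 [P2 t]]]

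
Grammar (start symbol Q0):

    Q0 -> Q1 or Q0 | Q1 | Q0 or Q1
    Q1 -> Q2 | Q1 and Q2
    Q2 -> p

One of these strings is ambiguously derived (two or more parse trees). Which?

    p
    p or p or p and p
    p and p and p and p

p or p or p and p

p: 1 tree
p or p or p and p: 4 trees
p and p and p and p: 1 tree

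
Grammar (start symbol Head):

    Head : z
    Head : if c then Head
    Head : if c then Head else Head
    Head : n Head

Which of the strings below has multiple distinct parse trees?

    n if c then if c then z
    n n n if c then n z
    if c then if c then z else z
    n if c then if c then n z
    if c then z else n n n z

n if c then if c then z: 1 tree
n n n if c then n z: 1 tree
if c then if c then z else z: 2 trees
n if c then if c then n z: 1 tree
if c then z else n n n z: 1 tree

if c then if c then z else z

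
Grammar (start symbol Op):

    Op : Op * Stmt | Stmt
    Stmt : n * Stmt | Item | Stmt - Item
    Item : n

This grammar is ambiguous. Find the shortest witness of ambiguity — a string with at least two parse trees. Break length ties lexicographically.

n * n

length 1: no string has ≥2 trees
length 3: n * n has 2 parse trees

Two derivations of n * n:
  Op ⇒ Op * Stmt ⇒ Stmt * Stmt ⇒ Item * Stmt ⇒ n * Stmt ⇒ n * Item ⇒ n * n
  Op ⇒ Stmt ⇒ n * Stmt ⇒ n * Item ⇒ n * n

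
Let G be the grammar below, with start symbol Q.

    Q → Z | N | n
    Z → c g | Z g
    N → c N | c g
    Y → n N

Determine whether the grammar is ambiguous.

Witness: c g

Derivation 1: Q ⇒ Z ⇒ c g
Derivation 2: Q ⇒ N ⇒ c g

Two distinct leftmost derivations for the same string.

Ambiguous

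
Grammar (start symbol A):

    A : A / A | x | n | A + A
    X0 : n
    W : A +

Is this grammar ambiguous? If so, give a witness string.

Ambiguous

Witness: n + n + n

Derivation 1: A ⇒ A + A ⇒ n + A ⇒ n + A + A ⇒ n + n + A ⇒ n + n + n
Derivation 2: A ⇒ A + A ⇒ A + A + A ⇒ n + A + A ⇒ n + n + A ⇒ n + n + n

Two distinct leftmost derivations for the same string.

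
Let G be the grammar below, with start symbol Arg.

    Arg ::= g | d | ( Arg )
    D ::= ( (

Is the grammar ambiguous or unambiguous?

Unambiguous

(D is unreachable from Arg, so its rules don't affect L(Arg).) L(Arg) is { openⁿ atom closeⁿ : n ≥ 0 }. The bracket depth fixes n, and the derivation is forced at every step.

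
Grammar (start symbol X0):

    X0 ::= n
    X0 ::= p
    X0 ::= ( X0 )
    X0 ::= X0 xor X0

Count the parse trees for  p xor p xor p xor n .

5

Parse trees for p xor p xor p xor n:
  [X0 [X0 p] xor [X0 [X0 p] xor [X0 [X0 p] xor [X0 n]]]]
  [X0 [X0 p] xor [X0 [X0 [X0 p] xor [X0 p]] xor [X0 n]]]
  [X0 [X0 [X0 p] xor [X0 p]] xor [X0 [X0 p] xor [X0 n]]]
  [X0 [X0 [X0 p] xor [X0 [X0 p] xor [X0 p]]] xor [X0 n]]
  [X0 [X0 [X0 [X0 p] xor [X0 p]] xor [X0 p]] xor [X0 n]]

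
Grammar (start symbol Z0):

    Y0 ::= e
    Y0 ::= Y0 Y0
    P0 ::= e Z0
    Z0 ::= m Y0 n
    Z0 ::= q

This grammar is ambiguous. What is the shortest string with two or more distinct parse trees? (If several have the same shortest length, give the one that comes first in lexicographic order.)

m e e e n

length 1: no string has ≥2 trees
length 3: no string has ≥2 trees
length 4: no string has ≥2 trees
length 5: m e e e n has 2 parse trees

Two derivations of m e e e n:
  Z0 ⇒ m Y0 n ⇒ m Y0 Y0 n ⇒ m e Y0 n ⇒ m e Y0 Y0 n ⇒ m e e Y0 n ⇒ m e e e n
  Z0 ⇒ m Y0 n ⇒ m Y0 Y0 n ⇒ m Y0 Y0 Y0 n ⇒ m e Y0 Y0 n ⇒ m e e Y0 n ⇒ m e e e n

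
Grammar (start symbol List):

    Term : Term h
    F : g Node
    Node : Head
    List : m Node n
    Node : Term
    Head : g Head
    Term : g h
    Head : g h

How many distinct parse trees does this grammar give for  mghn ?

2

Parse trees for mghn:
  [List m [Node [Head g h]] n]
  [List m [Node [Term g h]] n]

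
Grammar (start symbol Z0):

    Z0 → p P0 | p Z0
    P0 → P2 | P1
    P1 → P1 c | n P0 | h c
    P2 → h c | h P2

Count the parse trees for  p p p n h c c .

Parse trees for p p p n h c c:
  [Z0 p [Z0 p [Z0 p [P0 [P1 [P1 n [P0 [P2 h c]]] c]]]]]
  [Z0 p [Z0 p [Z0 p [P0 [P1 [P1 n [P0 [P1 h c]]] c]]]]]
  [Z0 p [Z0 p [Z0 p [P0 [P1 n [P0 [P1 [P1 h c] c]]]]]]]

3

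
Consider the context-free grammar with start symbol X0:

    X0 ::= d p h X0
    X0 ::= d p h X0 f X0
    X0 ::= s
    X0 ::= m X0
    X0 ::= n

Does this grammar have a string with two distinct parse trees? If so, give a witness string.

Witness: d p h d p h n f n

Derivation 1: X0 ⇒ d p h X0 ⇒ d p h d p h X0 f X0 ⇒ d p h d p h n f X0 ⇒ d p h d p h n f n
Derivation 2: X0 ⇒ d p h X0 f X0 ⇒ d p h d p h X0 f X0 ⇒ d p h d p h n f X0 ⇒ d p h d p h n f n

Two distinct leftmost derivations for the same string.

Ambiguous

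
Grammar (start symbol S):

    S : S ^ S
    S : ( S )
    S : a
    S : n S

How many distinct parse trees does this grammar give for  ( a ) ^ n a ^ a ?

3

Parse trees for ( a ) ^ n a ^ a:
  [S [S ( [S a] )] ^ [S [S n [S a]] ^ [S a]]]
  [S [S ( [S a] )] ^ [S n [S [S a] ^ [S a]]]]
  [S [S [S ( [S a] )] ^ [S n [S a]]] ^ [S a]]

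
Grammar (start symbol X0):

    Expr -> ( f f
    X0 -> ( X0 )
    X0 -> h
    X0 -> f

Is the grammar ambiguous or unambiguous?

Unambiguous

(Expr is unreachable from X0, so its rules don't affect L(X0).) L(X0) is { openⁿ atom closeⁿ : n ≥ 0 }. The bracket depth fixes n, and the derivation is forced at every step.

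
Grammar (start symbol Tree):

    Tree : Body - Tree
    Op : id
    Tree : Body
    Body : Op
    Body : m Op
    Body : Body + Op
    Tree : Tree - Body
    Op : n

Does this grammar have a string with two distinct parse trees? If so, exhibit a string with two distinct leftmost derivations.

Witness: id - id

Derivation 1: Tree ⇒ Body - Tree ⇒ Op - Tree ⇒ id - Tree ⇒ id - Body ⇒ id - Op ⇒ id - id
Derivation 2: Tree ⇒ Tree - Body ⇒ Body - Body ⇒ Op - Body ⇒ id - Body ⇒ id - Op ⇒ id - id

Two distinct leftmost derivations for the same string.

Ambiguous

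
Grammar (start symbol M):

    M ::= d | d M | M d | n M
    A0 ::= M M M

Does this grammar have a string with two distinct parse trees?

Ambiguous

Witness: d d

Derivation 1: M ⇒ d M ⇒ d d
Derivation 2: M ⇒ M d ⇒ d d

Two distinct leftmost derivations for the same string.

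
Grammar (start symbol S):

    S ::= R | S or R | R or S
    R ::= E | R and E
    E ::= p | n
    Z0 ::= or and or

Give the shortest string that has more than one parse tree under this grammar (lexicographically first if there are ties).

n or n

length 1: no string has ≥2 trees
length 3: n or n has 2 parse trees

Two derivations of n or n:
  S ⇒ S or R ⇒ R or R ⇒ E or R ⇒ n or R ⇒ n or E ⇒ n or n
  S ⇒ R or S ⇒ E or S ⇒ n or S ⇒ n or R ⇒ n or E ⇒ n or n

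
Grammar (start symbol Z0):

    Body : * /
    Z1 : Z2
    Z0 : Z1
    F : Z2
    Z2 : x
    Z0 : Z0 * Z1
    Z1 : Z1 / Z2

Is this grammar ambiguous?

Only Z0, Z1, Z2 are reachable from Z0; ignoring the rest: Z0 → Z0 * Z1 | Z1  ;  Z1 → Z1 / Z2 | Z2  — a left-associative chain with Z2 at the bottom. Each string factors uniquely by precedence.

Unambiguous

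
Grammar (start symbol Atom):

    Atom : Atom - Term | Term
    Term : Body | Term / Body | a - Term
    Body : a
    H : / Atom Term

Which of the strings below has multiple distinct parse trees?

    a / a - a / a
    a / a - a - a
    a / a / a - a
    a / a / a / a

a / a - a / a: 1 tree
a / a - a - a: 2 trees
a / a / a - a: 1 tree
a / a / a / a: 1 tree

a / a - a - a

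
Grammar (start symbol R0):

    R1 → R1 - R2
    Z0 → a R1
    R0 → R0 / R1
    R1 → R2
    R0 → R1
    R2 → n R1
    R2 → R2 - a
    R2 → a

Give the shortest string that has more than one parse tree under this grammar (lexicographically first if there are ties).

length 1: no string has ≥2 trees
length 2: no string has ≥2 trees
length 3: a - a has 2 parse trees

Two derivations of a - a:
  R0 ⇒ R1 ⇒ R1 - R2 ⇒ R2 - R2 ⇒ a - R2 ⇒ a - a
  R0 ⇒ R1 ⇒ R2 ⇒ R2 - a ⇒ a - a

a - a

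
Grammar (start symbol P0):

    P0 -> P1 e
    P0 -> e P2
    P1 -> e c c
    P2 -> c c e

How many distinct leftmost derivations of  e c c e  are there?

2

Parse trees for e c c e:
  [P0 [P1 e c c] e]
  [P0 e [P2 c c e]]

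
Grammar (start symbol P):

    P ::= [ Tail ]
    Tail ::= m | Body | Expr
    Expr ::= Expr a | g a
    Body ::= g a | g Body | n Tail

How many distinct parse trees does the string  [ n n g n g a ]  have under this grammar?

Parse trees for [ n n g n g a ]:
  [P [ [Tail [Body n [Tail [Body n [Tail [Body g [Body n [Tail [Body g a]]]]]]]]] ]]
  [P [ [Tail [Body n [Tail [Body n [Tail [Body g [Body n [Tail [Expr g a]]]]]]]]] ]]

2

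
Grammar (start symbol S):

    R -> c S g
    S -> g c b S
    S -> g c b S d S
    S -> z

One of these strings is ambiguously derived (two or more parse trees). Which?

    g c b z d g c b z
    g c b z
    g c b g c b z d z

g c b z d g c b z: 1 tree
g c b z: 1 tree
g c b g c b z d z: 2 trees

g c b g c b z d z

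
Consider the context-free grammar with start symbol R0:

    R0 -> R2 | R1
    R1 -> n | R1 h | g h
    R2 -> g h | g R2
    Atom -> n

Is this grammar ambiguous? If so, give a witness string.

Ambiguous

Witness: g h

Derivation 1: R0 ⇒ R2 ⇒ g h
Derivation 2: R0 ⇒ R1 ⇒ g h

Two distinct leftmost derivations for the same string.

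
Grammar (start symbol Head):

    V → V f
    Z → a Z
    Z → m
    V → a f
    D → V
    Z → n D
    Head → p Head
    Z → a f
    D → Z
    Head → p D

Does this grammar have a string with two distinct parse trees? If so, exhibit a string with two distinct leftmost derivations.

Ambiguous

Witness: p a f

Derivation 1: Head ⇒ p D ⇒ p V ⇒ p a f
Derivation 2: Head ⇒ p D ⇒ p Z ⇒ p a f

Two distinct leftmost derivations for the same string.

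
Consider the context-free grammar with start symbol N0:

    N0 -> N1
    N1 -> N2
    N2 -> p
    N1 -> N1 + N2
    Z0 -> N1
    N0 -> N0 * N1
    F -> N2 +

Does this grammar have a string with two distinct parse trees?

Unambiguous

Only N0, N1, N2 are reachable from N0; ignoring the rest: N0 → N0 * N1 | N1  ;  N1 → N1 + N2 | N2  — a left-associative chain with N2 at the bottom. Each string factors uniquely by precedence.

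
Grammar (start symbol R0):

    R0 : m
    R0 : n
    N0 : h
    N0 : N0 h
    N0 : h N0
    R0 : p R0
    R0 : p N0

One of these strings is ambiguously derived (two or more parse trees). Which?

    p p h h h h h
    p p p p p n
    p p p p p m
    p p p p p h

p p h h h h h

p p h h h h h: 16 trees
p p p p p n: 1 tree
p p p p p m: 1 tree
p p p p p h: 1 tree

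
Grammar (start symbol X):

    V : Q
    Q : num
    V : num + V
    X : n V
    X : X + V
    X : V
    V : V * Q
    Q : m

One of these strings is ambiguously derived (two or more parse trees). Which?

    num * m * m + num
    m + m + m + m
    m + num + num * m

num * m * m + num: 1 tree
m + m + m + m: 1 tree
m + num + num * m: 3 trees

m + num + num * m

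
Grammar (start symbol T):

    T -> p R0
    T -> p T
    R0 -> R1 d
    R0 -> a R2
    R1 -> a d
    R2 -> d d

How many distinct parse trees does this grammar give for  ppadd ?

Parse trees for ppadd:
  [T p [T p [R0 [R1 a d] d]]]
  [T p [T p [R0 a [R2 d d]]]]

2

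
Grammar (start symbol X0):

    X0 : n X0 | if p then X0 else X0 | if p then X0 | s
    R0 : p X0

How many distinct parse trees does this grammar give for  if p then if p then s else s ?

2

Parse trees for if p then if p then s else s:
  [X0 if p then [X0 if p then [X0 s]] else [X0 s]]
  [X0 if p then [X0 if p then [X0 s] else [X0 s]]]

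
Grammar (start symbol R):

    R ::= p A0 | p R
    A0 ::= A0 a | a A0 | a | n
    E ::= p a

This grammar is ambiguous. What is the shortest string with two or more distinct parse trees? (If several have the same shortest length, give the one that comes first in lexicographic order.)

p a a

length 2: no string has ≥2 trees
length 3: p a a has 2 parse trees

Two derivations of p a a:
  R ⇒ p A0 ⇒ p A0 a ⇒ p a a
  R ⇒ p A0 ⇒ p a A0 ⇒ p a a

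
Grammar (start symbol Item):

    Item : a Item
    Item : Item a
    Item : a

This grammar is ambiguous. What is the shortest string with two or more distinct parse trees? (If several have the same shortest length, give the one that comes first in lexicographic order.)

length 1: no string has ≥2 trees
length 2: a a has 2 parse trees

Two derivations of a a:
  Item ⇒ a Item ⇒ a a
  Item ⇒ Item a ⇒ a a

a a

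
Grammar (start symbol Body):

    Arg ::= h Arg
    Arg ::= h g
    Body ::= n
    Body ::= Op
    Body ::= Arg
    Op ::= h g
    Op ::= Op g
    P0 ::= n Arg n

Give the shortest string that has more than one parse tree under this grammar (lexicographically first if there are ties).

length 1: no string has ≥2 trees
length 2: h g has 2 parse trees

Two derivations of h g:
  Body ⇒ Op ⇒ h g
  Body ⇒ Arg ⇒ h g

h g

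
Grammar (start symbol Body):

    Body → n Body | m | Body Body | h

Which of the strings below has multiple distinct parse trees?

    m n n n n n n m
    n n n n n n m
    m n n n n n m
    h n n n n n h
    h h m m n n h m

h h m m n n h m

m n n n n n n m: 1 tree
n n n n n n m: 1 tree
m n n n n n m: 1 tree
h n n n n n h: 1 tree
h h m m n n h m: 70 trees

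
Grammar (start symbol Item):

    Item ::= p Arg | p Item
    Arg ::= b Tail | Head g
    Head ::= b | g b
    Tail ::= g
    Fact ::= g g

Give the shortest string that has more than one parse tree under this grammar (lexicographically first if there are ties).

length 3: p b g has 2 parse trees

Two derivations of p b g:
  Item ⇒ p Arg ⇒ p b Tail ⇒ p b g
  Item ⇒ p Arg ⇒ p Head g ⇒ p b g

p b g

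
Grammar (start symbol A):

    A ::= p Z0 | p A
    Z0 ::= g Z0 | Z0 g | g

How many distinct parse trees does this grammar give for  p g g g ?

4

Parse trees for p g g g:
  [A p [Z0 g [Z0 g [Z0 g]]]]
  [A p [Z0 g [Z0 [Z0 g] g]]]
  [A p [Z0 [Z0 g [Z0 g]] g]]
  [A p [Z0 [Z0 [Z0 g] g] g]]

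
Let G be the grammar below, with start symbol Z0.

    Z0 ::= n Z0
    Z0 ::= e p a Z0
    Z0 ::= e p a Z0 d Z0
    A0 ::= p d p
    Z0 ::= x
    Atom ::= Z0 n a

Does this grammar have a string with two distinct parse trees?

Ambiguous

Witness: e p a e p a x d x

Derivation 1: Z0 ⇒ e p a Z0 ⇒ e p a e p a Z0 d Z0 ⇒ e p a e p a x d Z0 ⇒ e p a e p a x d x
Derivation 2: Z0 ⇒ e p a Z0 d Z0 ⇒ e p a e p a Z0 d Z0 ⇒ e p a e p a x d Z0 ⇒ e p a e p a x d x

Two distinct leftmost derivations for the same string.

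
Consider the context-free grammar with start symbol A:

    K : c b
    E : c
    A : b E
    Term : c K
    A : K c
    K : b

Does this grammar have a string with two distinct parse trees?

Ambiguous

Witness: b c

Derivation 1: A ⇒ b E ⇒ b c
Derivation 2: A ⇒ K c ⇒ b c

Two distinct leftmost derivations for the same string.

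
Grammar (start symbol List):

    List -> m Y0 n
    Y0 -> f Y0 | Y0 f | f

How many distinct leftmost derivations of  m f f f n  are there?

Parse trees for m f f f n:
  [List m [Y0 f [Y0 f [Y0 f]]] n]
  [List m [Y0 f [Y0 [Y0 f] f]] n]
  [List m [Y0 [Y0 f [Y0 f]] f] n]
  [List m [Y0 [Y0 [Y0 f] f] f] n]

4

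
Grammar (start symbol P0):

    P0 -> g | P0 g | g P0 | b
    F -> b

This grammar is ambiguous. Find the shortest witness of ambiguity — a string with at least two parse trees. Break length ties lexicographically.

length 1: no string has ≥2 trees
length 2: g g has 2 parse trees

Two derivations of g g:
  P0 ⇒ P0 g ⇒ g g
  P0 ⇒ g P0 ⇒ g g

g g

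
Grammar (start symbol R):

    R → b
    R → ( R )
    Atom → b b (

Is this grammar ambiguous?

Unambiguous

(Atom is unreachable from R, so its rules don't affect L(R).) Each string is a nest of matched brackets around a single atom. An opening bracket forces the recursive rule; an atom forces the base rule.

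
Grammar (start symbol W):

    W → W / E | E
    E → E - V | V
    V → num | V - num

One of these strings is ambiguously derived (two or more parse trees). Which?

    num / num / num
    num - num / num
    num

num / num / num: 1 tree
num - num / num: 2 trees
num: 1 tree

num - num / num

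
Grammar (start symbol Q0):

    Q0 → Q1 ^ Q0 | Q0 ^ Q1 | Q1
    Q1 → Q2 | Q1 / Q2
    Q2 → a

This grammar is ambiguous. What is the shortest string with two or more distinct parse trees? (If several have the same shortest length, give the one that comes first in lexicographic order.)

a ^ a

length 1: no string has ≥2 trees
length 3: a ^ a has 2 parse trees

Two derivations of a ^ a:
  Q0 ⇒ Q1 ^ Q0 ⇒ Q2 ^ Q0 ⇒ a ^ Q0 ⇒ a ^ Q1 ⇒ a ^ Q2 ⇒ a ^ a
  Q0 ⇒ Q0 ^ Q1 ⇒ Q1 ^ Q1 ⇒ Q2 ^ Q1 ⇒ a ^ Q1 ⇒ a ^ Q2 ⇒ a ^ a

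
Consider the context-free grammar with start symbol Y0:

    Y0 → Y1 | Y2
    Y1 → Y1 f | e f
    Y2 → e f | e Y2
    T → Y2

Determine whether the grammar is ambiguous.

Witness: e f

Derivation 1: Y0 ⇒ Y1 ⇒ e f
Derivation 2: Y0 ⇒ Y2 ⇒ e f

Two distinct leftmost derivations for the same string.

Ambiguous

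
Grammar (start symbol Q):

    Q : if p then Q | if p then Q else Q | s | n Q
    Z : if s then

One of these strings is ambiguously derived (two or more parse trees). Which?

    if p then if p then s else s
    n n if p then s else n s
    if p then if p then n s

if p then if p then s else s

if p then if p then s else s: 2 trees
n n if p then s else n s: 1 tree
if p then if p then n s: 1 tree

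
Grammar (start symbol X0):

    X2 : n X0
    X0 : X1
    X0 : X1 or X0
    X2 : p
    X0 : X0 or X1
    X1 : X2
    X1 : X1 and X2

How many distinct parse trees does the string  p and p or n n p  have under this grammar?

2

Parse trees for p and p or n n p:
  [X0 [X1 [X1 [X2 p]] and [X2 p]] or [X0 [X1 [X2 n [X0 [X1 [X2 n [X0 [X1 [X2 p]]]]]]]]]]
  [X0 [X0 [X1 [X1 [X2 p]] and [X2 p]]] or [X1 [X2 n [X0 [X1 [X2 n [X0 [X1 [X2 p]]]]]]]]]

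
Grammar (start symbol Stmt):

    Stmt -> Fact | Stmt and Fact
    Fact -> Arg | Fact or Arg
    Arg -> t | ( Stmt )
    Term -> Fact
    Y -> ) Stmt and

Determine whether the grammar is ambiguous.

(Term, Y are unreachable from Stmt, so their rules don't affect L(Stmt).) This is a standard precedence ladder (Stmt over Fact over Arg), with each level left-recursive on its own operator ('and' at Stmt, 'or' at Fact). That structure is LR(1), hence unambiguous.

Unambiguous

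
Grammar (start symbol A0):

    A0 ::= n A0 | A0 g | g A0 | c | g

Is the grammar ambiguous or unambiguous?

Ambiguous

Witness: g g

Derivation 1: A0 ⇒ A0 g ⇒ g g
Derivation 2: A0 ⇒ g A0 ⇒ g g

Two distinct leftmost derivations for the same string.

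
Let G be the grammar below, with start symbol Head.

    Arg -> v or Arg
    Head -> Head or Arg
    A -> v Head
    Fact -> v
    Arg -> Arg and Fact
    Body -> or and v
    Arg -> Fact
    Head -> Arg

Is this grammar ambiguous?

Witness: v or v

Derivation 1: Head ⇒ Head or Arg ⇒ Arg or Arg ⇒ Fact or Arg ⇒ v or Arg ⇒ v or Fact ⇒ v or v
Derivation 2: Head ⇒ Arg ⇒ v or Arg ⇒ v or Fact ⇒ v or v

Two distinct leftmost derivations for the same string.

Ambiguous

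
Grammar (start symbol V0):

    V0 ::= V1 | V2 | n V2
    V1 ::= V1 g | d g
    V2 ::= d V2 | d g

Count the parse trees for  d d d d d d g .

Parse trees for d d d d d d g:
  [V0 [V2 d [V2 d [V2 d [V2 d [V2 d [V2 d g]]]]]]]

1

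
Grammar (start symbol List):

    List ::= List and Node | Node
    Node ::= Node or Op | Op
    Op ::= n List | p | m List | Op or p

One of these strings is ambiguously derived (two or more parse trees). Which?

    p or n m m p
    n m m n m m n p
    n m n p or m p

p or n m m p: 1 tree
n m m n m m n p: 1 tree
n m n p or m p: 4 trees

n m n p or m p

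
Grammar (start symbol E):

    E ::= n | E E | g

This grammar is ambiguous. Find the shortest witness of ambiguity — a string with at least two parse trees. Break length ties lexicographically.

length 1: no string has ≥2 trees
length 2: no string has ≥2 trees
length 3: g g g has 2 parse trees

Two derivations of g g g:
  E ⇒ E E ⇒ E E E ⇒ g E E ⇒ g g E ⇒ g g g
  E ⇒ E E ⇒ g E ⇒ g E E ⇒ g g E ⇒ g g g

g g g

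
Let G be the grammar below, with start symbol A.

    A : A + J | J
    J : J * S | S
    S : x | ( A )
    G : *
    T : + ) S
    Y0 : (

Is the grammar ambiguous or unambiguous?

Unambiguous

Only A, J, S are reachable from A; ignoring the rest: The grammar is stratified — A handles '+' (left-recursive), J handles '*', S atoms. Each operator has a fixed associativity and precedence level, so every string has one parse.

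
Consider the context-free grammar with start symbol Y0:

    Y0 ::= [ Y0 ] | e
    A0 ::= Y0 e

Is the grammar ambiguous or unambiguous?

Only Y0 is reachable from Y0; ignoring the rest: Each string is a nest of matched brackets around a single atom. An opening bracket forces the recursive rule; an atom forces the base rule.

Unambiguous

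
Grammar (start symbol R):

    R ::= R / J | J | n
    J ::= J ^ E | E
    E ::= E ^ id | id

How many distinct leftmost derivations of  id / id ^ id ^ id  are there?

Parse trees for id / id ^ id ^ id:
  [R [R [J [E id]]] / [J [J [E id]] ^ [E [E id] ^ id]]]
  [R [R [J [E id]]] / [J [J [J [E id]] ^ [E id]] ^ [E id]]]
  [R [R [J [E id]]] / [J [J [E [E id] ^ id]] ^ [E id]]]
  [R [R [J [E id]]] / [J [E [E [E id] ^ id] ^ id]]]

4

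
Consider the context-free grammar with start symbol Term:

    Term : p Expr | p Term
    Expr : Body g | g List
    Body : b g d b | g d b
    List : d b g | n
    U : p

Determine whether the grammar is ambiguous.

Witness: p g d b g

Derivation 1: Term ⇒ p Expr ⇒ p Body g ⇒ p g d b g
Derivation 2: Term ⇒ p Expr ⇒ p g List ⇒ p g d b g

Two distinct leftmost derivations for the same string.

Ambiguous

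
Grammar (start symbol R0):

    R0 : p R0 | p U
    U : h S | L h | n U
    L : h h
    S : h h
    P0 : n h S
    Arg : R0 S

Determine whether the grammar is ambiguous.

Ambiguous

Witness: p h h h

Derivation 1: R0 ⇒ p U ⇒ p h S ⇒ p h h h
Derivation 2: R0 ⇒ p U ⇒ p L h ⇒ p h h h

Two distinct leftmost derivations for the same string.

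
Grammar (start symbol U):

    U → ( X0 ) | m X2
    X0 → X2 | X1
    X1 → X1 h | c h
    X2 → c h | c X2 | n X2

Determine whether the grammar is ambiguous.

Witness: ( c h )

Derivation 1: U ⇒ ( X0 ) ⇒ ( X2 ) ⇒ ( c h )
Derivation 2: U ⇒ ( X0 ) ⇒ ( X1 ) ⇒ ( c h )

Two distinct leftmost derivations for the same string.

Ambiguous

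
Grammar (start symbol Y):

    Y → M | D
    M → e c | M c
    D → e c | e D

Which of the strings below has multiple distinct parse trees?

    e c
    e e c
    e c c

e c

e c: 2 trees
e e c: 1 tree
e c c: 1 tree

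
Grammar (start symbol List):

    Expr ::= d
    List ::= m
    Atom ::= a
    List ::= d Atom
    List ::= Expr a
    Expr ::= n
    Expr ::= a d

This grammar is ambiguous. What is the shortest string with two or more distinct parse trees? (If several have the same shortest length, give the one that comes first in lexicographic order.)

d a

length 1: no string has ≥2 trees
length 2: d a has 2 parse trees

Two derivations of d a:
  List ⇒ d Atom ⇒ d a
  List ⇒ Expr a ⇒ d a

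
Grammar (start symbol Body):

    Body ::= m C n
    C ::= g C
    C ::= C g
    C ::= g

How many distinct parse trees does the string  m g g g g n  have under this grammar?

8

Parse trees for m g g g g n:
  [Body m [C g [C g [C g [C g]]]] n]
  [Body m [C g [C g [C [C g] g]]] n]
  [Body m [C g [C [C g [C g]] g]] n]
  [Body m [C g [C [C [C g] g] g]] n]
  [Body m [C [C g [C g [C g]]] g] n]
  [Body m [C [C g [C [C g] g]] g] n]
  [Body m [C [C [C g [C g]] g] g] n]
  [Body m [C [C [C [C g] g] g] g] n]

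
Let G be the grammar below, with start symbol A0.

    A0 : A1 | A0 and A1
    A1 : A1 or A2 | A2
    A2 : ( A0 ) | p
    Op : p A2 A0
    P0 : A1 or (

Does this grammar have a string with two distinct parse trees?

Unambiguous

(Op, P0 are unreachable from A0, so their rules don't affect L(A0).) This is a standard precedence ladder (A0 over A1 over A2), with each level left-recursive on its own operator ('and' at A0, 'or' at A1). That structure is LR(1), hence unambiguous.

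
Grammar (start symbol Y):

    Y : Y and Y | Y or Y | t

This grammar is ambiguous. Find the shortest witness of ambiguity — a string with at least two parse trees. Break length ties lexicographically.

t and t and t

length 1: no string has ≥2 trees
length 3: no string has ≥2 trees
length 5: t and t and t has 2 parse trees

Two derivations of t and t and t:
  Y ⇒ Y and Y ⇒ Y and Y and Y ⇒ t and Y and Y ⇒ t and t and Y ⇒ t and t and t
  Y ⇒ Y and Y ⇒ t and Y ⇒ t and Y and Y ⇒ t and t and Y ⇒ t and t and t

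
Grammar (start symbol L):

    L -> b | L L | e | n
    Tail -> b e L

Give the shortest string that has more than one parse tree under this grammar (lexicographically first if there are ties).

length 1: no string has ≥2 trees
length 2: no string has ≥2 trees
length 3: b b b has 2 parse trees

Two derivations of b b b:
  L ⇒ L L ⇒ b L ⇒ b L L ⇒ b b L ⇒ b b b
  L ⇒ L L ⇒ L L L ⇒ b L L ⇒ b b L ⇒ b b b

b b b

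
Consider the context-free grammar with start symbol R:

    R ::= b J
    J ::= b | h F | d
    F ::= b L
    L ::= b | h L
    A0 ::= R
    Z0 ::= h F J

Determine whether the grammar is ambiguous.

Only R, J, F, L are reachable from R; ignoring the rest: Each reachable nonterminal has at most one production per leading terminal, and all productions are right-linear; the derivation is determined token-by-token.

Unambiguous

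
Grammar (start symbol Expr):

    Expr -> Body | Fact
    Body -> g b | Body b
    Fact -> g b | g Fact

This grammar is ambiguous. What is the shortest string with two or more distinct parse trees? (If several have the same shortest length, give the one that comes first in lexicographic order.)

length 2: g b has 2 parse trees

Two derivations of g b:
  Expr ⇒ Body ⇒ g b
  Expr ⇒ Fact ⇒ g b

g b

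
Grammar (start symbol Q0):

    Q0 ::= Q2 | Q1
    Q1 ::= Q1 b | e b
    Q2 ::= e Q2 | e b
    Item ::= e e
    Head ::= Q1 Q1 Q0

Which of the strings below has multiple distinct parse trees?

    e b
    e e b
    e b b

e b: 2 trees
e e b: 1 tree
e b b: 1 tree

e b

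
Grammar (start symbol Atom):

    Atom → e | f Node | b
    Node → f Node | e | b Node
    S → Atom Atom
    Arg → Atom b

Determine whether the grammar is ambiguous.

Unambiguous

(S, Arg are unreachable from Atom, so their rules don't affect L(Atom).) Restricted to the reachable nonterminals, every rule has the form A → t or A → t B, and no two rules for the same A share a first terminal. The grammar encodes a DFA — one run per string.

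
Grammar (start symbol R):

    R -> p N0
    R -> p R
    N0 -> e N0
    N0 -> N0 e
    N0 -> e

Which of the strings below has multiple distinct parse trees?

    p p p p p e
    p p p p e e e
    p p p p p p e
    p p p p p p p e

p p p p e e e

p p p p p e: 1 tree
p p p p e e e: 4 trees
p p p p p p e: 1 tree
p p p p p p p e: 1 tree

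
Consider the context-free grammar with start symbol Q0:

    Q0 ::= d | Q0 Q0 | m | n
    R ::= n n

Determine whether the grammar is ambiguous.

Witness: d d d

Derivation 1: Q0 ⇒ Q0 Q0 ⇒ d Q0 ⇒ d Q0 Q0 ⇒ d d Q0 ⇒ d d d
Derivation 2: Q0 ⇒ Q0 Q0 ⇒ Q0 Q0 Q0 ⇒ d Q0 Q0 ⇒ d d Q0 ⇒ d d d

Two distinct leftmost derivations for the same string.

Ambiguous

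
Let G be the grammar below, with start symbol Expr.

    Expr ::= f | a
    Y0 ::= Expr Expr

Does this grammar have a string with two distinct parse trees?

Unambiguous

Only Expr is reachable from Expr; ignoring the rest: Restricted to the reachable nonterminals, every rule has the form A → t or A → t B, and no two rules for the same A share a first terminal. The grammar encodes a DFA — one run per string.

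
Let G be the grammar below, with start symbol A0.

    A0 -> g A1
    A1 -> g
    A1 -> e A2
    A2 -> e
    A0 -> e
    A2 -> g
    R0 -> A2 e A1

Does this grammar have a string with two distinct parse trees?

Unambiguous

Only A0, A1, A2 are reachable from A0; ignoring the rest: Restricted to the reachable nonterminals, every rule has the form A → t or A → t B, and no two rules for the same A share a first terminal. The grammar encodes a DFA — one run per string.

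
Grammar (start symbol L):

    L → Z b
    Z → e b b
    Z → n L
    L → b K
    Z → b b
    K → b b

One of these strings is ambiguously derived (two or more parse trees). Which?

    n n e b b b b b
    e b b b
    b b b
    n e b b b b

b b b

n n e b b b b b: 1 tree
e b b b: 1 tree
b b b: 2 trees
n e b b b b: 1 tree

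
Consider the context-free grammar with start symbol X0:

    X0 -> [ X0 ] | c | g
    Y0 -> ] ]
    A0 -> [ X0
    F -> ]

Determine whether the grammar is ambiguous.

Only X0 is reachable from X0; ignoring the rest: L(X0) is { openⁿ atom closeⁿ : n ≥ 0 }. The bracket depth fixes n, and the derivation is forced at every step.

Unambiguous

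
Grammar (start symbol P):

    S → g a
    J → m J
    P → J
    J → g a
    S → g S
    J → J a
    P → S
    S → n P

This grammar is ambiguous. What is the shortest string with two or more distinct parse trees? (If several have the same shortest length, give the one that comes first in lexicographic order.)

length 2: g a has 2 parse trees

Two derivations of g a:
  P ⇒ J ⇒ g a
  P ⇒ S ⇒ g a

g a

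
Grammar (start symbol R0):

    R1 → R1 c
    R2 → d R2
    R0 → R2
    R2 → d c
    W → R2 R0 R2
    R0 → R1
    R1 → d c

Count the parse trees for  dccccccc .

Parse trees for dccccccc:
  [R0 [R1 [R1 [R1 [R1 [R1 [R1 [R1 d c] c] c] c] c] c] c]]

1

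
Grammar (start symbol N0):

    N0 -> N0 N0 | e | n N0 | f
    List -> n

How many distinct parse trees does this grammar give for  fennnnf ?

2

Parse trees for fennnnf:
  [N0 [N0 f] [N0 [N0 e] [N0 n [N0 n [N0 n [N0 n [N0 f]]]]]]]
  [N0 [N0 [N0 f] [N0 e]] [N0 n [N0 n [N0 n [N0 n [N0 f]]]]]]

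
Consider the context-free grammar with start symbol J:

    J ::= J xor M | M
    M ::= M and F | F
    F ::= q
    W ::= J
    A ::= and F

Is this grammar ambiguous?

Unambiguous

Only J, M, F are reachable from J; ignoring the rest: J → J xor M | M  ;  M → M and F | F  — a left-associative chain with F at the bottom. Each string factors uniquely by precedence.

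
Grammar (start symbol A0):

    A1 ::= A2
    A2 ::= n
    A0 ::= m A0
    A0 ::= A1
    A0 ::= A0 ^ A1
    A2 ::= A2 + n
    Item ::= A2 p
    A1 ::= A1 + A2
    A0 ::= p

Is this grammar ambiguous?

Witness: n + n

Derivation 1: A0 ⇒ A1 ⇒ A2 ⇒ A2 + n ⇒ n + n
Derivation 2: A0 ⇒ A1 ⇒ A1 + A2 ⇒ A2 + A2 ⇒ n + A2 ⇒ n + n

Two distinct leftmost derivations for the same string.

Ambiguous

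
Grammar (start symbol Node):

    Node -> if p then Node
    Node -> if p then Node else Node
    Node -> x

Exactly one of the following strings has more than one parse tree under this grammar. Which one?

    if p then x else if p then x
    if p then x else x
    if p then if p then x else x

if p then if p then x else x

if p then x else if p then x: 1 tree
if p then x else x: 1 tree
if p then if p then x else x: 2 trees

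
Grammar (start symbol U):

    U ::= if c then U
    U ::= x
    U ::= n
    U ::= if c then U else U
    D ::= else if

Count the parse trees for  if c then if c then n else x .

Parse trees for if c then if c then n else x:
  [U if c then [U if c then [U n] else [U x]]]
  [U if c then [U if c then [U n]] else [U x]]

2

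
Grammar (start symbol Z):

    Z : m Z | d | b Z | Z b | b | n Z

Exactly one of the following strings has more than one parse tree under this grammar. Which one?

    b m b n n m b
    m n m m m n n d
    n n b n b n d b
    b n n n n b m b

n n b n b n d b

b m b n n m b: 1 tree
m n m m m n n d: 1 tree
n n b n b n d b: 7 trees
b n n n n b m b: 1 tree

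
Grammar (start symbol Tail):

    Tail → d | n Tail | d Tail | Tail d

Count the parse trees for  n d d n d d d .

Parse trees for n d d n d d d (showing first 6 of 22):
  [Tail n [Tail d [Tail d [Tail n [Tail d [Tail d [Tail d]]]]]]]
  [Tail n [Tail d [Tail d [Tail n [Tail d [Tail [Tail d] d]]]]]]
  [Tail n [Tail d [Tail d [Tail n [Tail [Tail d [Tail d]] d]]]]]
  [Tail n [Tail d [Tail d [Tail n [Tail [Tail [Tail d] d] d]]]]]
  [Tail n [Tail d [Tail d [Tail [Tail n [Tail d [Tail d]]] d]]]]
  [Tail n [Tail d [Tail d [Tail [Tail n [Tail [Tail d] d]] d]]]]

22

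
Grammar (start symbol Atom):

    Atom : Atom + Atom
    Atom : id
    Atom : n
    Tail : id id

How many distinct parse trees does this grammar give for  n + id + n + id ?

Parse trees for n + id + n + id:
  [Atom [Atom n] + [Atom [Atom id] + [Atom [Atom n] + [Atom id]]]]
  [Atom [Atom n] + [Atom [Atom [Atom id] + [Atom n]] + [Atom id]]]
  [Atom [Atom [Atom n] + [Atom id]] + [Atom [Atom n] + [Atom id]]]
  [Atom [Atom [Atom n] + [Atom [Atom id] + [Atom n]]] + [Atom id]]
  [Atom [Atom [Atom [Atom n] + [Atom id]] + [Atom n]] + [Atom id]]

5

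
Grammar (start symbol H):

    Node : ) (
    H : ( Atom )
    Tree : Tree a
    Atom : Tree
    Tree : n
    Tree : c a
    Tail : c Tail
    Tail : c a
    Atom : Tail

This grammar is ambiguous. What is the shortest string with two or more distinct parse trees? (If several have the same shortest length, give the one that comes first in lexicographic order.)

length 3: no string has ≥2 trees
length 4: ( c a ) has 2 parse trees

Two derivations of ( c a ):
  H ⇒ ( Atom ) ⇒ ( Tree ) ⇒ ( c a )
  H ⇒ ( Atom ) ⇒ ( Tail ) ⇒ ( c a )

( c a )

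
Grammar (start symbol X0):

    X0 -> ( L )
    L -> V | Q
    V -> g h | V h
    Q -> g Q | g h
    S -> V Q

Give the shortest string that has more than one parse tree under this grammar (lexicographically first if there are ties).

( g h )

length 4: ( g h ) has 2 parse trees

Two derivations of ( g h ):
  X0 ⇒ ( L ) ⇒ ( V ) ⇒ ( g h )
  X0 ⇒ ( L ) ⇒ ( Q ) ⇒ ( g h )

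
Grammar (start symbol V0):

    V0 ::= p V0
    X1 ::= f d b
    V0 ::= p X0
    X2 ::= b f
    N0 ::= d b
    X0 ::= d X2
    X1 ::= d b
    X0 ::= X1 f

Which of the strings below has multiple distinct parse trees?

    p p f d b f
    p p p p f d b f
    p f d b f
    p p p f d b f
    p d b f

p d b f

p p f d b f: 1 tree
p p p p f d b f: 1 tree
p f d b f: 1 tree
p p p f d b f: 1 tree
p d b f: 2 trees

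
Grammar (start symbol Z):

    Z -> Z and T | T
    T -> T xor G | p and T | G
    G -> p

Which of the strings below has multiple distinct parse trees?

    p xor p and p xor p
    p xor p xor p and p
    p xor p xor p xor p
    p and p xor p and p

p xor p and p xor p: 1 tree
p xor p xor p and p: 1 tree
p xor p xor p xor p: 1 tree
p and p xor p and p: 3 trees

p and p xor p and p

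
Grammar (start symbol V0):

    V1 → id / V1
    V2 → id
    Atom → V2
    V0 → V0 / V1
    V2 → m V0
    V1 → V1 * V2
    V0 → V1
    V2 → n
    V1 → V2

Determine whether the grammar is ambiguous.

Witness: id / id

Derivation 1: V0 ⇒ V0 / V1 ⇒ V1 / V1 ⇒ V2 / V1 ⇒ id / V1 ⇒ id / V2 ⇒ id / id
Derivation 2: V0 ⇒ V1 ⇒ id / V1 ⇒ id / V2 ⇒ id / id

Two distinct leftmost derivations for the same string.

Ambiguous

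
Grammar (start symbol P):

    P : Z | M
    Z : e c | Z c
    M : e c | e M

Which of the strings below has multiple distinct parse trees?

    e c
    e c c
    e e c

e c: 2 trees
e c c: 1 tree
e e c: 1 tree

e c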